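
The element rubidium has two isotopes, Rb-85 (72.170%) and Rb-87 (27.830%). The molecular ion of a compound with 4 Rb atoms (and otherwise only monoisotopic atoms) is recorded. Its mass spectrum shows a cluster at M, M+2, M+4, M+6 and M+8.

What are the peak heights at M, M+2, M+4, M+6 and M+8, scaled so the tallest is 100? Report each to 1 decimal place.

Each Rb atom is independently Rb-85 (p = 0.72170) or Rb-87 (q = 0.27830); the cluster is the binomial expansion (p + q)^4.
P(M) = 0.72170^4 = 0.271286
P(M+2) = 4 × 0.72170^3 × 0.27830^1 = 0.418450
P(M+4) = 6 × 0.72170^2 × 0.27830^2 = 0.242042
P(M+6) = 4 × 0.72170^1 × 0.27830^3 = 0.062224
P(M+8) = 0.27830^4 = 0.005999
The M+2 peak is largest (0.418450); scaling to 100 gives 64.8 : 100.0 : 57.8 : 14.9 : 1.4.

64.8 : 100.0 : 57.8 : 14.9 : 1.4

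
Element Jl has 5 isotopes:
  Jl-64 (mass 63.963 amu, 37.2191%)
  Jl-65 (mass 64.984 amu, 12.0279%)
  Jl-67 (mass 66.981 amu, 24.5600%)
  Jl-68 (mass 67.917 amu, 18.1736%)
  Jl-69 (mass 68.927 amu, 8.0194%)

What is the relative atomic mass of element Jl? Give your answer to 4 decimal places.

65.9437 amu

Weight each isotope mass by its fractional abundance: 0.372191 × 63.963 + 0.120279 × 64.984 + 0.245600 × 66.981 + 0.181736 × 67.917 + 0.080194 × 68.927
= 23.80645 + 7.81621 + 16.45053 + 12.34296 + 5.52753 = 65.94368 amu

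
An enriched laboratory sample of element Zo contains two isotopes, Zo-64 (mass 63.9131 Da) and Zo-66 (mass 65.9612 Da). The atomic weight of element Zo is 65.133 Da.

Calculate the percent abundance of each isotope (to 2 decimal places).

Let x be the fractional abundance of Zo-64; then Zo-66 has abundance 1 − x.
63.9131·x + 65.9612·(1 − x) = 65.133
(63.9131 − 65.9612)·x = 65.133 − 65.9612
x = -0.8282 / -2.0481 = 0.40437 → 40.44% Zo-64, 59.56% Zo-66.

Zo-64: 40.44%, Zo-66: 59.56%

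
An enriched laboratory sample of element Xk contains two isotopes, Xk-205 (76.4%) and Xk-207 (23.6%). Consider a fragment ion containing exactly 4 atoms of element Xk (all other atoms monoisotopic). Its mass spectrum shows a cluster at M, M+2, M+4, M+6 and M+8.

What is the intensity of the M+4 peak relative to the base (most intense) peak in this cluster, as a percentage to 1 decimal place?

(0.764 + 0.236)^4 gives M 0.3407, M+2 0.4210, M+4 0.1951, M+6 0.0402, M+8 0.0031; the largest is M+2.
P(M+2) = C(4,1) × 0.764^3 × 0.236^1 = 4 × 0.44594374 × 0.2360 = 0.420971 (base)
P(M+4) = C(4,2) × 0.764^2 × 0.236^2 = 6 × 0.583696 × 0.055696 = 0.195057
Relative intensity = 0.195057 / 0.420971 × 100 = 46.3

46.3%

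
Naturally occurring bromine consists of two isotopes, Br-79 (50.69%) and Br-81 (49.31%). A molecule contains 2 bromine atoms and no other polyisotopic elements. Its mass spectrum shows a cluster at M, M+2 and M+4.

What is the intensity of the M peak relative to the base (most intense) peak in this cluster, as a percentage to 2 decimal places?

Binomial terms of (0.5069 + 0.4931)^2: M 0.2569, M+2 0.4999, M+4 0.2431 → M+2 is the base peak.
P(M+2) = C(2,1) × 0.5069^1 × 0.4931^1 = 2 × 0.5069 × 0.4931 = 0.499905 (base)
P(M) = C(2,0) × 0.5069^2 × 0.4931^0 = 1 × 0.25694761 × 1.0000 = 0.256948
Relative intensity = 0.256948 / 0.499905 × 100 = 51.40

51.40%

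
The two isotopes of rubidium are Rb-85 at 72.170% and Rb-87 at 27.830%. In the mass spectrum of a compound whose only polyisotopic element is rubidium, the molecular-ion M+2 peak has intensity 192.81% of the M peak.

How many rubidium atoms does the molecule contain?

For n independent Rb atoms, I(M+2)/I(M) = n · (abundance Rb-87) / (abundance Rb-85) = n · 0.27830/0.72170.
n = 1.9281 × 0.72170/0.27830 = 5.00 ≈ 5

5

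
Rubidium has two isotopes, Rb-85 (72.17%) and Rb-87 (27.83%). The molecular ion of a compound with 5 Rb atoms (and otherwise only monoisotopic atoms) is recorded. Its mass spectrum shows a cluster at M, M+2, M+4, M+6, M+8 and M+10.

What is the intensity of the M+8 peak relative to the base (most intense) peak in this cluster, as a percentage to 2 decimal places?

5.73%

(0.7217 + 0.2783)^5 gives M 0.1958, M+2 0.3775, M+4 0.2911, M+6 0.1123, M+8 0.0216, M+10 0.0017; the largest is M+2.
P(M+2) = C(5,1) × 0.7217^4 × 0.2783^1 = 5 × 0.27128565 × 0.2783 = 0.377494 (base)
P(M+8) = C(5,4) × 0.7217^1 × 0.2783^4 = 5 × 0.7217 × 0.00599864 = 0.021646
Relative intensity = 0.021646 / 0.377494 × 100 = 5.73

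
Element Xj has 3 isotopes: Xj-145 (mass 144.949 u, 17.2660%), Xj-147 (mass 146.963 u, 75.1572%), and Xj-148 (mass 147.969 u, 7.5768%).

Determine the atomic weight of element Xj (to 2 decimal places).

Average mass = Σ (abundance × isotope mass) = 0.172660 × 144.949 + 0.751572 × 146.963 + 0.075768 × 147.969
= 25.0269 + 110.4533 + 11.2113 = 146.6915 u

146.69 u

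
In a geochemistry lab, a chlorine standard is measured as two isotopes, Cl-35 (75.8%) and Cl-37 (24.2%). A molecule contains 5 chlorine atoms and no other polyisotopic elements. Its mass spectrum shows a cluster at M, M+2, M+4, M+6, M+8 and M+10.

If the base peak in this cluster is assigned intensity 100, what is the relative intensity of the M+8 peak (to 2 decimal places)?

3.25

Term probabilities: M 0.2502, M+2 0.3994, M+4 0.2551, M+6 0.0814, M+8 0.0130, M+10 0.0008. Base peak = M+2.
P(M+2) = C(5,1) × 0.758^4 × 0.242^1 = 5 × 0.33012379 × 0.2420 = 0.399450 (base)
P(M+8) = C(5,4) × 0.758^1 × 0.242^4 = 5 × 0.7580 × 0.00342974 = 0.012999
Relative intensity = 0.012999 / 0.399450 × 100 = 3.25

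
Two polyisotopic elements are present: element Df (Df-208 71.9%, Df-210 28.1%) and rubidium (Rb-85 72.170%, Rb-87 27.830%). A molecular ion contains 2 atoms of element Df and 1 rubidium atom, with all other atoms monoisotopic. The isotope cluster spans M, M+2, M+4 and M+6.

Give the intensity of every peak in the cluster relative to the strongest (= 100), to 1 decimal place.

85.7 : 100.0 : 38.9 : 5.0

Element Df pattern (n=2): 0.516961 : 0.404078 : 0.078961
Rubidium pattern (n=1): 0.7217 : 0.2783
Convolve the two distributions (both contribute in 2-u steps):
  M: 0.516961×0.7217 = 0.373091
  M+2: 0.516961×0.2783 + 0.404078×0.7217 = 0.435493
  M+4: 0.404078×0.2783 + 0.078961×0.7217 = 0.169441
  M+6: 0.078961×0.2783 = 0.021975
Scale to base peak (0.435493) = 100: 85.7 : 100.0 : 38.9 : 5.0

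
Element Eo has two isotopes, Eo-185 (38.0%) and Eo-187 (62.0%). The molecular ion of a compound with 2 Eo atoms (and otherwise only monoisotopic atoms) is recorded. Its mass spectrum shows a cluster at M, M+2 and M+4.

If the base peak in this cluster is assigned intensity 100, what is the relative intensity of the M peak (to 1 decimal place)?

Binomial terms of (0.380 + 0.620)^2: M 0.1444, M+2 0.4712, M+4 0.3844 → M+2 is the base peak.
P(M+2) = C(2,1) × 0.380^1 × 0.620^1 = 2 × 0.3800 × 0.6200 = 0.471200 (base)
P(M) = C(2,0) × 0.380^2 × 0.620^0 = 1 × 0.1444 × 1.0000 = 0.144400
Relative intensity = 0.144400 / 0.471200 × 100 = 30.6

30.6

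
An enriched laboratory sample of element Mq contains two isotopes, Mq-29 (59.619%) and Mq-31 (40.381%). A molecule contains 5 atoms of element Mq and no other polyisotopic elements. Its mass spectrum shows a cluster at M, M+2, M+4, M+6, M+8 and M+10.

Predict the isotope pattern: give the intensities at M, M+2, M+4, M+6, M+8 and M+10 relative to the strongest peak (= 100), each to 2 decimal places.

21.80 : 73.82 : 100.00 : 67.73 : 22.94 : 3.11

Each Mq atom is independently Mq-29 (p = 0.59619) or Mq-31 (q = 0.40381); the cluster is the binomial expansion (p + q)^5.
P(M) = 0.59619^5 = 0.075322
P(M+2) = 5 × 0.59619^4 × 0.40381^1 = 0.255086
P(M+4) = 10 × 0.59619^3 × 0.40381^2 = 0.345548
P(M+6) = 10 × 0.59619^2 × 0.40381^3 = 0.234046
P(M+8) = 5 × 0.59619^1 × 0.40381^4 = 0.079262
P(M+10) = 0.40381^5 = 0.010737
The M+4 peak is largest (0.345548); scaling to 100 gives 21.80 : 73.82 : 100.00 : 67.73 : 22.94 : 3.11.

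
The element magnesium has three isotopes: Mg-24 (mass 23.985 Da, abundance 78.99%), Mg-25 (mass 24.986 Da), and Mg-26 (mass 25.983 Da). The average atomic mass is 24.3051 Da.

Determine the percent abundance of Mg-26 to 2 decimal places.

Let x and y be the fractions of Mg-25 and Mg-26. Then x + y = 1 − 0.7899 = 0.2101 and 24.986x + 25.983y = 24.3051 − 0.7899×23.985 = 5.3593485.
Substituting: 24.986x + 25.983(0.2101 − x) = 5.3593485
(24.986 − 25.983)x = -0.0996798  ⇒  x = 0.09998, y = 0.11012
Mg-25: 10.00%, Mg-26: 11.01%.

11.01%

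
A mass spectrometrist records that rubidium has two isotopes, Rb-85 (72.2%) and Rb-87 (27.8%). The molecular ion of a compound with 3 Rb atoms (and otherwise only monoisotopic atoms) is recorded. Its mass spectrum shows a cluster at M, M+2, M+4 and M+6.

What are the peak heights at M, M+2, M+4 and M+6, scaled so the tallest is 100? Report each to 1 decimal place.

86.6 : 100.0 : 38.5 : 4.9

Expanding (0.722 + 0.278)^3:
P(M) = 0.722^3 = 0.376367
P(M+2) = 3 × 0.722^2 × 0.278^1 = 0.434751
P(M+4) = 3 × 0.722^1 × 0.278^2 = 0.167397
P(M+6) = 0.278^3 = 0.021485
The M+2 peak is largest (0.434751); scaling to 100 gives 86.6 : 100.0 : 38.5 : 4.9.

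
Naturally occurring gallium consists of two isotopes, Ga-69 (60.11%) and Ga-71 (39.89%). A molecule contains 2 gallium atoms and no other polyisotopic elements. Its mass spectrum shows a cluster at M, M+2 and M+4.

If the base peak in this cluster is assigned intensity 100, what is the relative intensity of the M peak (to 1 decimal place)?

Term probabilities: M 0.3613, M+2 0.4796, M+4 0.1591. Base peak = M+2.
P(M+2) = C(2,1) × 0.6011^1 × 0.3989^1 = 2 × 0.6011 × 0.3989 = 0.479558 (base)
P(M) = C(2,0) × 0.6011^2 × 0.3989^0 = 1 × 0.36132121 × 1.0000 = 0.361321
Relative intensity = 0.361321 / 0.479558 × 100 = 75.3

75.3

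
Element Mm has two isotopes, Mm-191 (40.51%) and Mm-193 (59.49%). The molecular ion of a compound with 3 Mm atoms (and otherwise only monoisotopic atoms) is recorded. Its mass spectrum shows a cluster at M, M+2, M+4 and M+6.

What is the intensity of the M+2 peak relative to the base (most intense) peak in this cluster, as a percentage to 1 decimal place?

Term probabilities: M 0.0665, M+2 0.2929, M+4 0.4301, M+6 0.2105. Base peak = M+4.
P(M+4) = C(3,2) × 0.4051^1 × 0.5949^2 = 3 × 0.4051 × 0.35390601 = 0.430102 (base)
P(M+2) = C(3,1) × 0.4051^2 × 0.5949^1 = 3 × 0.16410601 × 0.5949 = 0.292880
Relative intensity = 0.292880 / 0.430102 × 100 = 68.1

68.1%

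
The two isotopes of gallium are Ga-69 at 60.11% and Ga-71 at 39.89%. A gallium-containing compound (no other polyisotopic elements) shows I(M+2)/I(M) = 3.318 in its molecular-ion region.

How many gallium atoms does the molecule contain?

With n Ga atoms, P(M+2)/P(M) = C(n,1)·p^(n−1)q / p^n = n·q/p = n · 0.3989/0.6011.
n = 3.318 × 0.6011/0.3989 = 5.00 ≈ 5

5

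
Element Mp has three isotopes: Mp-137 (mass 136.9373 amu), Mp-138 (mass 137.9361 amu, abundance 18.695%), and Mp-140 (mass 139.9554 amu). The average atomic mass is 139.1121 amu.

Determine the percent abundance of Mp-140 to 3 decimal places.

65.872%

Let x and y be the fractions of Mp-137 and Mp-140. Then x + y = 1 − 0.18695 = 0.81305 and 136.9373x + 139.9554y = 139.1121 − 0.18695×137.9361 = 113.324946105.
Substituting: 136.9373x + 139.9554(0.81305 − x) = 113.324946105
(136.9373 − 139.9554)x = -0.465791865  ⇒  x = 0.15433, y = 0.65872
Mp-137: 15.433%, Mp-140: 65.872%.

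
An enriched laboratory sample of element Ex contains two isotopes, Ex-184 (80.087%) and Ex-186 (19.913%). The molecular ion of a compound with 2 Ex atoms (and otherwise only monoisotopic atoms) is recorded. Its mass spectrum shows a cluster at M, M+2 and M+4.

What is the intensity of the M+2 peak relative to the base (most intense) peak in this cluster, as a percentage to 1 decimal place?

49.7%

(0.80087 + 0.19913)^2 gives M 0.6414, M+2 0.3190, M+4 0.0397; the largest is M.
P(M) = C(2,0) × 0.80087^2 × 0.19913^0 = 1 × 0.64139276 × 1.0000 = 0.641393 (base)
P(M+2) = C(2,1) × 0.80087^1 × 0.19913^1 = 2 × 0.80087 × 0.19913 = 0.318954
Relative intensity = 0.318954 / 0.641393 × 100 = 49.7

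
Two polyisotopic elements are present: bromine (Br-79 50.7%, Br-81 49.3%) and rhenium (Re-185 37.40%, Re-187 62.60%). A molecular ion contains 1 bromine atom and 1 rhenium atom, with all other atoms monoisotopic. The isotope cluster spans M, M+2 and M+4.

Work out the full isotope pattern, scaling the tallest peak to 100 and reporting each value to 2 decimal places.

37.79 : 100.00 : 61.51

Bromine pattern (n=1): 0.5070 : 0.4930
Rhenium pattern (n=1): 0.3740 : 0.6260
Convolve the two distributions (both contribute in 2-u steps):
  M: 0.5070×0.3740 = 0.189618
  M+2: 0.5070×0.6260 + 0.4930×0.3740 = 0.501764
  M+4: 0.4930×0.6260 = 0.308618
Scale to base peak (0.501764) = 100: 37.79 : 100.00 : 61.51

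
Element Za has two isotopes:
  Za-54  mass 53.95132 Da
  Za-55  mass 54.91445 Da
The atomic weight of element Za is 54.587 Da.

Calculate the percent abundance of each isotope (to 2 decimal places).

Za-54: 34.00%, Za-55: 66.00%

Writing the weighted mean with unknown fraction x of Za-54:
53.95132·x + 54.91445·(1 − x) = 54.587
(53.95132 − 54.91445)·x = 54.587 − 54.91445
x = -0.32745 / -0.96313 = 0.33999 → 34.00% Za-54, 66.00% Za-55.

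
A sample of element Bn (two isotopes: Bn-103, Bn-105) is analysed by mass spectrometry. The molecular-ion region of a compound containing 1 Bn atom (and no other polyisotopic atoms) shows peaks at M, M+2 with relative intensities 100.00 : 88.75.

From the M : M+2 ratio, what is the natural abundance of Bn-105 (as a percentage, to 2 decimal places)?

Write p for the Bn-103 fraction. I(M+2)/I(M) = [C(1,1)·p^0·(1−p)] / p^1 = 1·(1−p)/p = 88.75/100.00 = 0.8875
(1−p)/p = 0.8875/1 = 0.8875  ⇒  p = 1/(1 + 0.8875) = 0.5298
Bn-103: 52.98%, Bn-105: 47.02%.

47.02%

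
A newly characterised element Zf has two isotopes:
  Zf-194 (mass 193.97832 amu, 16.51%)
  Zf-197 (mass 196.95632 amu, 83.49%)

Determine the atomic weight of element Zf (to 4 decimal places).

Ar = Σ fᵢ·mᵢ = 0.1651 × 193.97832 + 0.8349 × 196.95632
= 32.025821 + 164.438832 = 196.464653 amu

196.4647 amu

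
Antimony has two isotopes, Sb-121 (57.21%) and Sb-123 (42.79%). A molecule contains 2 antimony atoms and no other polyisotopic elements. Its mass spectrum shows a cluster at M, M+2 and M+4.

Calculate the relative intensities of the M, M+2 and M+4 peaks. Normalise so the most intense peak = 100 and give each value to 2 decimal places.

66.85 : 100.00 : 37.40

The 2 Sb atoms are independent, so intensities follow the terms of (0.5721 + 0.4279)^2.
P(M) = 0.5721^2 = 0.327298
P(M+2) = 2 × 0.5721^1 × 0.4279^1 = 0.489603
P(M+4) = 0.4279^2 = 0.183098
The M+2 peak is largest (0.489603); scaling to 100 gives 66.85 : 100.00 : 37.40.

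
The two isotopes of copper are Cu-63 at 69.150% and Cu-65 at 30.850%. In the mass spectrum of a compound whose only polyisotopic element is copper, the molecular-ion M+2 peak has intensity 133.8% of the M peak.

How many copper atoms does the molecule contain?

3

The M+2/M ratio from n Cu atoms is n · q/p = n · 0.30850/0.69150.
n = 1.338 × 0.69150/0.30850 = 3.00 ≈ 3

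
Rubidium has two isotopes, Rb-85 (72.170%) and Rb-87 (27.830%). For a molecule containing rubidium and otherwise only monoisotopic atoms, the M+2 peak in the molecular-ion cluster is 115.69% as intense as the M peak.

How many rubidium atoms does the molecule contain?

With n Rb atoms, P(M+2)/P(M) = C(n,1)·p^(n−1)q / p^n = n·q/p = n · 0.27830/0.72170.
n = 1.1569 × 0.72170/0.27830 = 3.00 ≈ 3

3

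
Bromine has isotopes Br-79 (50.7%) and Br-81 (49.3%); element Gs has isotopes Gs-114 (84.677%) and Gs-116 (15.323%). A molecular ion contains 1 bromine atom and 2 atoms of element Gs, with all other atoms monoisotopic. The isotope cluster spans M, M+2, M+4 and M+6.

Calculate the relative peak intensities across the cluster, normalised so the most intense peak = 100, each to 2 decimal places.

74.95 : 100.00 : 28.83 : 2.39

Bromine pattern (n=1): 0.5070 : 0.4930
Element Gs pattern (n=2): 0.71701943 : 0.25950113 : 0.02347943
Convolve the two distributions (both contribute in 2-u steps):
  M: 0.5070×0.71701943 = 0.363529
  M+2: 0.5070×0.25950113 + 0.4930×0.71701943 = 0.485058
  M+4: 0.5070×0.02347943 + 0.4930×0.25950113 = 0.139838
  M+6: 0.4930×0.02347943 = 0.011575
Scale to base peak (0.485058) = 100: 74.95 : 100.00 : 28.83 : 2.39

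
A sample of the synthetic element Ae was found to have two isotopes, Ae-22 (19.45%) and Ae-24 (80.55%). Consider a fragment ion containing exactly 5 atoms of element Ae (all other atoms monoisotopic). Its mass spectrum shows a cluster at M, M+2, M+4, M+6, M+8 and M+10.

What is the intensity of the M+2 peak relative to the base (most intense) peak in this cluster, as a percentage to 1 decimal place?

1.4%

(0.1945 + 0.8055)^5 gives M 0.0003, M+2 0.0058, M+4 0.0477, M+6 0.1977, M+8 0.4094, M+10 0.3391; the largest is M+8.
P(M+8) = C(5,4) × 0.1945^1 × 0.8055^4 = 5 × 0.1945 × 0.42098069 = 0.409404 (base)
P(M+2) = C(5,1) × 0.1945^4 × 0.8055^1 = 5 × 0.00143113 × 0.8055 = 0.005764
Relative intensity = 0.005764 / 0.409404 × 100 = 1.4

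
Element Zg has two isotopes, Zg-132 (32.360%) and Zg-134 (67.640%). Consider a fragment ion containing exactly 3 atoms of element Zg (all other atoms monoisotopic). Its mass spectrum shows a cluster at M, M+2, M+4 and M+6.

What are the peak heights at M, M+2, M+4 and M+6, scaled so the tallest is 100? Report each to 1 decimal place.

7.6 : 47.8 : 100.0 : 69.7

Expanding (0.32360 + 0.67640)^3:
P(M) = 0.32360^3 = 0.033886
P(M+2) = 3 × 0.32360^2 × 0.67640^1 = 0.212492
P(M+4) = 3 × 0.32360^1 × 0.67640^2 = 0.444157
P(M+6) = 0.67640^3 = 0.309464
The M+4 peak is largest (0.444157); scaling to 100 gives 7.6 : 47.8 : 100.0 : 69.7.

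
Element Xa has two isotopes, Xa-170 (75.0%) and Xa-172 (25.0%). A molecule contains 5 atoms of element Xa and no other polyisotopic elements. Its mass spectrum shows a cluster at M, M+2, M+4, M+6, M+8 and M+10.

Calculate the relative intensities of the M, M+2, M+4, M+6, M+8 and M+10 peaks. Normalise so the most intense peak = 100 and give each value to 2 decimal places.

Each Xa atom is independently Xa-170 (p = 0.750) or Xa-172 (q = 0.250); the cluster is the binomial expansion (p + q)^5.
P(M) = 0.750^5 = 0.237305
P(M+2) = 5 × 0.750^4 × 0.250^1 = 0.395508
P(M+4) = 10 × 0.750^3 × 0.250^2 = 0.263672
P(M+6) = 10 × 0.750^2 × 0.250^3 = 0.087891
P(M+8) = 5 × 0.750^1 × 0.250^4 = 0.014648
P(M+10) = 0.250^5 = 0.000977
The M+2 peak is largest (0.395508); scaling to 100 gives 60.00 : 100.00 : 66.67 : 22.22 : 3.70 : 0.25.

60.00 : 100.00 : 66.67 : 22.22 : 3.70 : 0.25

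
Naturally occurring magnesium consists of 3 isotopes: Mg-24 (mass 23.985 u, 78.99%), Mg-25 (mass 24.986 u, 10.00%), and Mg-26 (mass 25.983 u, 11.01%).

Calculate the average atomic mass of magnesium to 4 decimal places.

Weight each isotope mass by its fractional abundance: 0.7899 × 23.985 + 0.1000 × 24.986 + 0.1101 × 25.983
= 18.94575 + 2.49860 + 2.86073 = 24.30508 u

24.3051 u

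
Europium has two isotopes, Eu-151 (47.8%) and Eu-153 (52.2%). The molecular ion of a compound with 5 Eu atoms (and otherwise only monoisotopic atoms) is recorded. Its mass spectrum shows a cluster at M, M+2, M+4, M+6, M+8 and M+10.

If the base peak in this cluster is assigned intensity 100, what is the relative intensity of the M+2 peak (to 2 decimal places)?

Term probabilities: M 0.0250, M+2 0.1363, M+4 0.2976, M+6 0.3250, M+8 0.1775, M+10 0.0388. Base peak = M+6.
P(M+6) = C(5,3) × 0.478^2 × 0.522^3 = 10 × 0.228484 × 0.14223665 = 0.324988 (base)
P(M+2) = C(5,1) × 0.478^4 × 0.522^1 = 5 × 0.05220494 × 0.5220 = 0.136255
Relative intensity = 0.136255 / 0.324988 × 100 = 41.93

41.93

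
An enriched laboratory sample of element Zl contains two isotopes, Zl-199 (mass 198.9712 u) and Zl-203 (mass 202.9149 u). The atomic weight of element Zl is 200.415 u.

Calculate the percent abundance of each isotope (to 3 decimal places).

Writing the weighted mean with unknown fraction x of Zl-199:
198.9712·x + 202.9149·(1 − x) = 200.415
(198.9712 − 202.9149)·x = 200.415 − 202.9149
x = -2.4999 / -3.9437 = 0.63390 → 63.390% Zl-199, 36.610% Zl-203.

Zl-199: 63.390%, Zl-203: 36.610%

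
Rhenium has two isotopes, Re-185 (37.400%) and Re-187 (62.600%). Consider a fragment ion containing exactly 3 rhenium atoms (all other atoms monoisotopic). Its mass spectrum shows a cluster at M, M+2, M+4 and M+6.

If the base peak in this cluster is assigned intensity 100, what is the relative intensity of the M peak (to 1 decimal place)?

11.9

(0.37400 + 0.62600)^3 gives M 0.0523, M+2 0.2627, M+4 0.4397, M+6 0.2453; the largest is M+4.
P(M+4) = C(3,2) × 0.37400^1 × 0.62600^2 = 3 × 0.3740 × 0.391876 = 0.439685 (base)
P(M) = C(3,0) × 0.37400^3 × 0.62600^0 = 1 × 0.05231362 × 1.0000 = 0.052314
Relative intensity = 0.052314 / 0.439685 × 100 = 11.9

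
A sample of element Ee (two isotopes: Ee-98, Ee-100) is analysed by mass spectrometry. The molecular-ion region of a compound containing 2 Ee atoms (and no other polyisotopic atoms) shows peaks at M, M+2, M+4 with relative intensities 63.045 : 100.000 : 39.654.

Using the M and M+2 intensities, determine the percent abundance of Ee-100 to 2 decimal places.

Let p = fractional abundance of Ee-98. I(M+2)/I(M) = [C(2,1)·p^1·(1−p)] / p^2 = 2·(1−p)/p = 100.000/63.045 = 1.5862
(1−p)/p = 1.5862/2 = 0.7931  ⇒  p = 1/(1 + 0.7931) = 0.5577
Ee-98: 55.77%, Ee-100: 44.23%.

44.23%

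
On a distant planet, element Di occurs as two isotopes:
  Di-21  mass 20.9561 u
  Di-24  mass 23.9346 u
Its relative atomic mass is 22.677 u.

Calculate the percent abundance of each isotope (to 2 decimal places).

Di-21: 42.22%, Di-24: 57.78%

With x = fraction of Di-21 (so Di-24 is 1 − x):
20.9561·x + 23.9346·(1 − x) = 22.677
(20.9561 − 23.9346)·x = 22.677 − 23.9346
x = -1.2576 / -2.9785 = 0.42223 → 42.22% Di-21, 57.78% Di-24.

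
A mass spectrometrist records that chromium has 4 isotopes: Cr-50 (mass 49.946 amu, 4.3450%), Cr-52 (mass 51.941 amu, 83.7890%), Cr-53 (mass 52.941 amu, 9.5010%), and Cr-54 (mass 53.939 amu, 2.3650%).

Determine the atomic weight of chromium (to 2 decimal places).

Ar = Σ fᵢ·mᵢ = 0.043450 × 49.946 + 0.837890 × 51.941 + 0.095010 × 52.941 + 0.023650 × 53.939
= 2.1702 + 43.5208 + 5.0299 + 1.2757 = 51.9966 amu

52.00 amu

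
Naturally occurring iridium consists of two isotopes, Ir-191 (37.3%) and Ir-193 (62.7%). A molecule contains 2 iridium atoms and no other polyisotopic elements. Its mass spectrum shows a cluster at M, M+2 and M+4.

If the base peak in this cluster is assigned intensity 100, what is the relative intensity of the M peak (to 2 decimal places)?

29.74

Binomial terms of (0.373 + 0.627)^2: M 0.1391, M+2 0.4677, M+4 0.3931 → M+2 is the base peak.
P(M+2) = C(2,1) × 0.373^1 × 0.627^1 = 2 × 0.3730 × 0.6270 = 0.467742 (base)
P(M) = C(2,0) × 0.373^2 × 0.627^0 = 1 × 0.139129 × 1.0000 = 0.139129
Relative intensity = 0.139129 / 0.467742 × 100 = 29.74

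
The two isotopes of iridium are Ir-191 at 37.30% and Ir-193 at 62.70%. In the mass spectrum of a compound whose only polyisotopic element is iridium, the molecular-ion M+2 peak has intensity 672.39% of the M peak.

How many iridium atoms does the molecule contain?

4

For n independent Ir atoms, I(M+2)/I(M) = n · (abundance Ir-193) / (abundance Ir-191) = n · 0.6270/0.3730.
n = 6.7239 × 0.3730/0.6270 = 4.00 ≈ 4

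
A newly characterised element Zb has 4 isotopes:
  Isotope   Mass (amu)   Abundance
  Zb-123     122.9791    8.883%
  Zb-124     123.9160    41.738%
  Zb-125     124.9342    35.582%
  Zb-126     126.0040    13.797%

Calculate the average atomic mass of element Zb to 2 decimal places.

124.48 amu

Average mass = Σ (abundance × isotope mass) = 0.08883 × 122.9791 + 0.41738 × 123.9160 + 0.35582 × 124.9342 + 0.13797 × 126.0040
= 10.92423 + 51.72006 + 44.45409 + 17.38477 = 124.48315 amu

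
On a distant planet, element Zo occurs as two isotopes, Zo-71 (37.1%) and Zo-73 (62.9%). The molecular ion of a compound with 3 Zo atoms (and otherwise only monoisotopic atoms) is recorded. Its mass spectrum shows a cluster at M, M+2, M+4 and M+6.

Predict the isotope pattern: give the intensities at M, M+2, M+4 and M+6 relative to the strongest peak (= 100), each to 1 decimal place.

11.6 : 59.0 : 100.0 : 56.5

Each Zo atom is independently Zo-71 (p = 0.371) or Zo-73 (q = 0.629); the cluster is the binomial expansion (p + q)^3.
P(M) = 0.371^3 = 0.051065
P(M+2) = 3 × 0.371^2 × 0.629^1 = 0.259729
P(M+4) = 3 × 0.371^1 × 0.629^2 = 0.440348
P(M+6) = 0.629^3 = 0.248858
The M+4 peak is largest (0.440348); scaling to 100 gives 11.6 : 59.0 : 100.0 : 56.5.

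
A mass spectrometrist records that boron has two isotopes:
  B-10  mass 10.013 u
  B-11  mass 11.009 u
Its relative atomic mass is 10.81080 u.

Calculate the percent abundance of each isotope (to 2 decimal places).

With x = fraction of B-10 (so B-11 is 1 − x):
10.013·x + 11.009·(1 − x) = 10.81080
(10.013 − 11.009)·x = 10.81080 − 11.009
x = -0.19820 / -0.996 = 0.19900 → 19.90% B-10, 80.10% B-11.

B-10: 19.90%, B-11: 80.10%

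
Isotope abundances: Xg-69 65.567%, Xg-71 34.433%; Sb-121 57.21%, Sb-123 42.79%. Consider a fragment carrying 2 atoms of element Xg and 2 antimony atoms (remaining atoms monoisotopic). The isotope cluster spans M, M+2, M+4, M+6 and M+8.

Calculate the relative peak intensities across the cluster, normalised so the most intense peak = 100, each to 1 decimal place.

Element Xg pattern (n=2): 0.42990315 : 0.4515337 : 0.11856315
Antimony pattern (n=2): 0.32729841 : 0.48960318 : 0.18309841
Convolve the two distributions (both contribute in 2-u steps):
  M: 0.42990315×0.32729841 = 0.140707
  M+2: 0.42990315×0.48960318 + 0.4515337×0.32729841 = 0.358268
  M+4: 0.42990315×0.18309841 + 0.4515337×0.48960318 + 0.11856315×0.32729841 = 0.338592
  M+6: 0.4515337×0.18309841 + 0.11856315×0.48960318 = 0.140724
  M+8: 0.11856315×0.18309841 = 0.021709
Scale to base peak (0.358268) = 100: 39.3 : 100.0 : 94.5 : 39.3 : 6.1

39.3 : 100.0 : 94.5 : 39.3 : 6.1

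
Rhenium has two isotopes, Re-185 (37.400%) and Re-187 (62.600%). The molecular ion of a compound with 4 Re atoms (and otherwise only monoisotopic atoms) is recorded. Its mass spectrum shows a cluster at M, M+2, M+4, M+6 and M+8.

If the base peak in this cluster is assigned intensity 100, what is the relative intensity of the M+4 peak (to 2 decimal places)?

89.62

(0.37400 + 0.62600)^4 gives M 0.0196, M+2 0.1310, M+4 0.3289, M+6 0.3670, M+8 0.1536; the largest is M+6.
P(M+6) = C(4,3) × 0.37400^1 × 0.62600^3 = 4 × 0.3740 × 0.24531438 = 0.366990 (base)
P(M+4) = C(4,2) × 0.37400^2 × 0.62600^2 = 6 × 0.139876 × 0.391876 = 0.328884
Relative intensity = 0.328884 / 0.366990 × 100 = 89.62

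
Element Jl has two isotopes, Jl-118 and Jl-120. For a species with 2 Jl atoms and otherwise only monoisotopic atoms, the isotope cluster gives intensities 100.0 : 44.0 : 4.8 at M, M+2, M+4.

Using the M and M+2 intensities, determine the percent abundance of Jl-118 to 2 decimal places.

81.97%

Write p for the Jl-118 fraction. I(M+2)/I(M) = [C(2,1)·p^1·(1−p)] / p^2 = 2·(1−p)/p = 44.0/100.0 = 0.4400
(1−p)/p = 0.4400/2 = 0.2200  ⇒  p = 1/(1 + 0.2200) = 0.8197
Jl-118: 81.97%, Jl-120: 18.03%.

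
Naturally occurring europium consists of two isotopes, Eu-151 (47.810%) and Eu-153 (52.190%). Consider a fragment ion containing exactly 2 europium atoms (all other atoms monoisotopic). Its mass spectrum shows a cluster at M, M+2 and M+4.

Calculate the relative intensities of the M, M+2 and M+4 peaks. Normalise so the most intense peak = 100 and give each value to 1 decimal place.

45.8 : 100.0 : 54.6

The 2 Eu atoms are independent, so intensities follow the terms of (0.47810 + 0.52190)^2.
P(M) = 0.47810^2 = 0.228580
P(M+2) = 2 × 0.47810^1 × 0.52190^1 = 0.499041
P(M+4) = 0.52190^2 = 0.272380
The M+2 peak is largest (0.499041); scaling to 100 gives 45.8 : 100.0 : 54.6.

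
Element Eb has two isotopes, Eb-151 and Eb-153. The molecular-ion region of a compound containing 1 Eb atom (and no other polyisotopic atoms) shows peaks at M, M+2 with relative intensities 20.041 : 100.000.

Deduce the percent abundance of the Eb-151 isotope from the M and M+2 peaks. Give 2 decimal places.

16.70%

Let p = fractional abundance of Eb-151. I(M+2)/I(M) = [C(1,1)·p^0·(1−p)] / p^1 = 1·(1−p)/p = 100.000/20.041 = 4.9898
(1−p)/p = 4.9898/1 = 4.9898  ⇒  p = 1/(1 + 4.9898) = 0.1670
Eb-151: 16.70%, Eb-153: 83.30%.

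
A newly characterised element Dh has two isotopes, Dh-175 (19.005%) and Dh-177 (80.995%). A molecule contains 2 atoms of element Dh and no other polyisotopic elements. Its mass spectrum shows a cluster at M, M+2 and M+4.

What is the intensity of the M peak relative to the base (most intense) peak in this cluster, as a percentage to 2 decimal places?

Term probabilities: M 0.0361, M+2 0.3079, M+4 0.6560. Base peak = M+4.
P(M+4) = C(2,2) × 0.19005^0 × 0.80995^2 = 1 × 1.0000 × 0.656019 = 0.656019 (base)
P(M) = C(2,0) × 0.19005^2 × 0.80995^0 = 1 × 0.036119 × 1.0000 = 0.036119
Relative intensity = 0.036119 / 0.656019 × 100 = 5.51

5.51%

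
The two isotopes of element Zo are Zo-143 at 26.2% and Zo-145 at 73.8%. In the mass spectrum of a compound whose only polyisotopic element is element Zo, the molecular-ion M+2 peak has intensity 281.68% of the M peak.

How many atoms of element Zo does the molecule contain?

With n Zo atoms, P(M+2)/P(M) = C(n,1)·p^(n−1)q / p^n = n·q/p = n · 0.738/0.262.
n = 2.8168 × 0.262/0.738 = 1.00 ≈ 1

1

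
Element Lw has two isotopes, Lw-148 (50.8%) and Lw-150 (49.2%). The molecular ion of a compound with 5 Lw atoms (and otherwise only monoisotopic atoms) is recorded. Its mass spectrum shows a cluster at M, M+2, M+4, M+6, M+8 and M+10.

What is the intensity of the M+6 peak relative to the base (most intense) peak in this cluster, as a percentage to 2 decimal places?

96.85%

Binomial terms of (0.508 + 0.492)^5: M 0.0338, M+2 0.1638, M+4 0.3173, M+6 0.3073, M+8 0.1488, M+10 0.0288 → M+4 is the base peak.
P(M+4) = C(5,2) × 0.508^3 × 0.492^2 = 10 × 0.13109651 × 0.242064 = 0.317337 (base)
P(M+6) = C(5,3) × 0.508^2 × 0.492^3 = 10 × 0.258064 × 0.11909549 = 0.307343
Relative intensity = 0.307343 / 0.317337 × 100 = 96.85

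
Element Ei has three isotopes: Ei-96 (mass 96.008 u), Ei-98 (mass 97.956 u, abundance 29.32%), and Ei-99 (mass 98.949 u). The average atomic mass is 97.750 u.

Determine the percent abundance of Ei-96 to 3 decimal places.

30.869%

The remaining 70.68% is split between Ei-96 (fraction x) and Ei-99 (fraction 0.7068 − x).
Substituting: 96.008x + 98.949(0.7068 − x) = 69.0293008
(96.008 − 98.949)x = -0.9078524  ⇒  x = 0.30869, y = 0.39811
Ei-96: 30.869%, Ei-99: 39.811%.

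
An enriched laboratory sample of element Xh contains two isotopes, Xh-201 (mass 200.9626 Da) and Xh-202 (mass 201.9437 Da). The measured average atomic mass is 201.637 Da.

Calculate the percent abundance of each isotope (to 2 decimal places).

Xh-201: 31.26%, Xh-202: 68.74%

With x = fraction of Xh-201 (so Xh-202 is 1 − x):
200.9626·x + 201.9437·(1 − x) = 201.637
(200.9626 − 201.9437)·x = 201.637 − 201.9437
x = -0.3067 / -0.9811 = 0.31261 → 31.26% Xh-201, 68.74% Xh-202.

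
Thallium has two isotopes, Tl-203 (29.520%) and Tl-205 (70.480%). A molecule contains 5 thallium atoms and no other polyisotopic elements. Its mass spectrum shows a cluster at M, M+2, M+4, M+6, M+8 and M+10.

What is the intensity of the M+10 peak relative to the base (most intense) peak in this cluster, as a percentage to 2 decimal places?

(0.29520 + 0.70480)^5 gives M 0.0022, M+2 0.0268, M+4 0.1278, M+6 0.3051, M+8 0.3642, M+10 0.1739; the largest is M+8.
P(M+8) = C(5,4) × 0.29520^1 × 0.70480^4 = 5 × 0.2952 × 0.24675365 = 0.364208 (base)
P(M+10) = C(5,5) × 0.29520^0 × 0.70480^5 = 1 × 1.0000 × 0.17391197 = 0.173912
Relative intensity = 0.173912 / 0.364208 × 100 = 47.75

47.75%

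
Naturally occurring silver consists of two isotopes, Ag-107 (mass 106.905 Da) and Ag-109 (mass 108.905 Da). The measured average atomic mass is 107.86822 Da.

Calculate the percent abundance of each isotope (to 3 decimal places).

With x = fraction of Ag-107 (so Ag-109 is 1 − x):
106.905·x + 108.905·(1 − x) = 107.86822
(106.905 − 108.905)·x = 107.86822 − 108.905
x = -1.03678 / -2.000 = 0.51839 → 51.839% Ag-107, 48.161% Ag-109.

Ag-107: 51.839%, Ag-109: 48.161%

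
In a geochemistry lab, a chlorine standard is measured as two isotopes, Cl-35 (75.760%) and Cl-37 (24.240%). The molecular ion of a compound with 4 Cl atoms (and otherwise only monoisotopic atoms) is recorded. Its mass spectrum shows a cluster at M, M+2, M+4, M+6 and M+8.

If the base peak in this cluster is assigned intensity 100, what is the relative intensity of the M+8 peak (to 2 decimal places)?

0.82

Binomial terms of (0.75760 + 0.24240)^4: M 0.3294, M+2 0.4216, M+4 0.2023, M+6 0.0432, M+8 0.0035 → M+2 is the base peak.
P(M+2) = C(4,1) × 0.75760^3 × 0.24240^1 = 4 × 0.4348304 × 0.2424 = 0.421612 (base)
P(M+8) = C(4,4) × 0.75760^0 × 0.24240^4 = 1 × 1.0000 × 0.00345247 = 0.003452
Relative intensity = 0.003452 / 0.421612 × 100 = 0.82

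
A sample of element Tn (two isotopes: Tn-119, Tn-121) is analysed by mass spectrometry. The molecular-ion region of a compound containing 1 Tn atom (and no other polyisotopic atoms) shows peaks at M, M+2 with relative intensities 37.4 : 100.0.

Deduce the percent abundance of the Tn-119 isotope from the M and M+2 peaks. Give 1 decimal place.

27.2%

Let p = fractional abundance of Tn-119. I(M+2)/I(M) = [C(1,1)·p^0·(1−p)] / p^1 = 1·(1−p)/p = 100.0/37.4 = 2.6738
(1−p)/p = 2.6738/1 = 2.6738  ⇒  p = 1/(1 + 2.6738) = 0.2722
Tn-119: 27.2%, Tn-121: 72.8%.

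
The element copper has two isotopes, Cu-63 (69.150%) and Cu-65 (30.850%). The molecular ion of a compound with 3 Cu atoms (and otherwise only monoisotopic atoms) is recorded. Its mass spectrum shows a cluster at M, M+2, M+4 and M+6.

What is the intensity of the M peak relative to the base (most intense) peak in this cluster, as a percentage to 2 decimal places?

74.72%

Term probabilities: M 0.3307, M+2 0.4425, M+4 0.1974, M+6 0.0294. Base peak = M+2.
P(M+2) = C(3,1) × 0.69150^2 × 0.30850^1 = 3 × 0.47817225 × 0.3085 = 0.442548 (base)
P(M) = C(3,0) × 0.69150^3 × 0.30850^0 = 1 × 0.33065611 × 1.0000 = 0.330656
Relative intensity = 0.330656 / 0.442548 × 100 = 74.72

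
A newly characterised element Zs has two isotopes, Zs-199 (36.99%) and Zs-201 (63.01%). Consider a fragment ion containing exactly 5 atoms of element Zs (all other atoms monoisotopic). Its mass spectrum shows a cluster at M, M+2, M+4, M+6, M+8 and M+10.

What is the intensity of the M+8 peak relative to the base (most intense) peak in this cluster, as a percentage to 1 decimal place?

85.2%

Binomial terms of (0.3699 + 0.6301)^5: M 0.0069, M+2 0.0590, M+4 0.2009, M+6 0.3423, M+8 0.2915, M+10 0.0993 → M+6 is the base peak.
P(M+6) = C(5,3) × 0.3699^2 × 0.6301^3 = 10 × 0.13682601 × 0.25016609 = 0.342292 (base)
P(M+8) = C(5,4) × 0.3699^1 × 0.6301^4 = 5 × 0.3699 × 0.15762965 = 0.291536
Relative intensity = 0.291536 / 0.342292 × 100 = 85.2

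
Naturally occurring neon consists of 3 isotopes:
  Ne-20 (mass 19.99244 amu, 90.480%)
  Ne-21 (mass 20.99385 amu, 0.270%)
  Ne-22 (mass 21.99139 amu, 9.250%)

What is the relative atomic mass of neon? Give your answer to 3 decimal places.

20.180 amu

Average mass = Σ (abundance × isotope mass) = 0.90480 × 19.99244 + 0.00270 × 20.99385 + 0.09250 × 21.99139
= 18.089160 + 0.056683 + 2.034204 = 20.180047 amu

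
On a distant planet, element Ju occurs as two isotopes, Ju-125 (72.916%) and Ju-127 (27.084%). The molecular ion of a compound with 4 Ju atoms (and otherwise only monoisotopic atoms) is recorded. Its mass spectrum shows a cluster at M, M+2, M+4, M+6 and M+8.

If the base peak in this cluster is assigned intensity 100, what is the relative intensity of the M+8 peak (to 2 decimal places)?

1.28

(0.72916 + 0.27084)^4 gives M 0.2827, M+2 0.4200, M+4 0.2340, M+6 0.0579, M+8 0.0054; the largest is M+2.
P(M+2) = C(4,1) × 0.72916^3 × 0.27084^1 = 4 × 0.38767564 × 0.27084 = 0.419992 (base)
P(M+8) = C(4,4) × 0.72916^0 × 0.27084^4 = 1 × 1.0000 × 0.00538085 = 0.005381
Relative intensity = 0.005381 / 0.419992 × 100 = 1.28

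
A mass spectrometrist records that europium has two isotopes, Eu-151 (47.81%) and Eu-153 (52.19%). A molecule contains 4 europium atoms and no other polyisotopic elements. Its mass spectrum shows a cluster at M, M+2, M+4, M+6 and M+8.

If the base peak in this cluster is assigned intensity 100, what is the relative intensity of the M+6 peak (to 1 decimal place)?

Binomial terms of (0.4781 + 0.5219)^4: M 0.0522, M+2 0.2281, M+4 0.3736, M+6 0.2719, M+8 0.0742 → M+4 is the base peak.
P(M+4) = C(4,2) × 0.4781^2 × 0.5219^2 = 6 × 0.22857961 × 0.27237961 = 0.373563 (base)
P(M+6) = C(4,3) × 0.4781^1 × 0.5219^3 = 4 × 0.4781 × 0.14215492 = 0.271857
Relative intensity = 0.271857 / 0.373563 × 100 = 72.8

72.8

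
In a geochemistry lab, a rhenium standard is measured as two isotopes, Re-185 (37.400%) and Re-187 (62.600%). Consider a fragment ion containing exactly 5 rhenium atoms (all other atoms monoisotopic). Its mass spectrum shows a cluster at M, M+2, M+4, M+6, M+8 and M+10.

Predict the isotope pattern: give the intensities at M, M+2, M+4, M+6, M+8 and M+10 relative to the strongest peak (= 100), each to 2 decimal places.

Each Re atom is independently Re-185 (p = 0.37400) or Re-187 (q = 0.62600); the cluster is the binomial expansion (p + q)^5.
P(M) = 0.37400^5 = 0.007317
P(M+2) = 5 × 0.37400^4 × 0.62600^1 = 0.061239
P(M+4) = 10 × 0.37400^3 × 0.62600^2 = 0.205005
P(M+6) = 10 × 0.37400^2 × 0.62600^3 = 0.343136
P(M+8) = 5 × 0.37400^1 × 0.62600^4 = 0.287170
P(M+10) = 0.62600^5 = 0.096133
The M+6 peak is largest (0.343136); scaling to 100 gives 2.13 : 17.85 : 59.74 : 100.00 : 83.69 : 28.02.

2.13 : 17.85 : 59.74 : 100.00 : 83.69 : 28.02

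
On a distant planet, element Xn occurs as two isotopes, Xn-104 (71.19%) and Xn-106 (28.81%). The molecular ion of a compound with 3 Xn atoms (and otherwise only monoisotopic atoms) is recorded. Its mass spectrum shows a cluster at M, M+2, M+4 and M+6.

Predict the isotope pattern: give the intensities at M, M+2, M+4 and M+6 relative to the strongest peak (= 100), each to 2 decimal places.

The 3 Xn atoms are independent, so intensities follow the terms of (0.7119 + 0.2881)^3.
P(M) = 0.7119^3 = 0.360792
P(M+2) = 3 × 0.7119^2 × 0.2881^1 = 0.438029
P(M+4) = 3 × 0.7119^1 × 0.2881^2 = 0.177267
P(M+6) = 0.2881^3 = 0.023913
The M+2 peak is largest (0.438029); scaling to 100 gives 82.37 : 100.00 : 40.47 : 5.46.

82.37 : 100.00 : 40.47 : 5.46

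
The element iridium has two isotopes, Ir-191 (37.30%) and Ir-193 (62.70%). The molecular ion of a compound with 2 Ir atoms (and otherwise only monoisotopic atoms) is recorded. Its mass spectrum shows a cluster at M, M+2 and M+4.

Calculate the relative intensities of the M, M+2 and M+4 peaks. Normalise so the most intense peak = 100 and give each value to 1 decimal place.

29.7 : 100.0 : 84.0

The 2 Ir atoms are independent, so intensities follow the terms of (0.3730 + 0.6270)^2.
P(M) = 0.3730^2 = 0.139129
P(M+2) = 2 × 0.3730^1 × 0.6270^1 = 0.467742
P(M+4) = 0.6270^2 = 0.393129
The M+2 peak is largest (0.467742); scaling to 100 gives 29.7 : 100.0 : 84.0.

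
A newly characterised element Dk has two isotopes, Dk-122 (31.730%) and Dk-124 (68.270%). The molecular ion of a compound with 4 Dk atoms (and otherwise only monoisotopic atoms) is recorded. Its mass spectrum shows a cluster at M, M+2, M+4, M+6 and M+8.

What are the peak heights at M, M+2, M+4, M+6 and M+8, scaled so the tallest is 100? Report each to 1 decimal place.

The 4 Dk atoms are independent, so intensities follow the terms of (0.31730 + 0.68270)^4.
P(M) = 0.31730^4 = 0.010136
P(M+2) = 4 × 0.31730^3 × 0.68270^1 = 0.087237
P(M+4) = 6 × 0.31730^2 × 0.68270^2 = 0.281547
P(M+6) = 4 × 0.31730^1 × 0.68270^3 = 0.403850
P(M+8) = 0.68270^4 = 0.217230
The M+6 peak is largest (0.403850); scaling to 100 gives 2.5 : 21.6 : 69.7 : 100.0 : 53.8.

2.5 : 21.6 : 69.7 : 100.0 : 53.8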